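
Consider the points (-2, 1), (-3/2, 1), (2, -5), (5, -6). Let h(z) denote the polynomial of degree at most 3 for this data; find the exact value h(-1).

59/91

Using Newton's divided-difference form:
h[-2,-3/2] = (1 - 1) / (-3/2 - (-2)) = 0
h[-3/2,2] = (-5 - 1) / (2 - (-3/2)) = -12/7
h[2,5] = (-6 - (-5)) / (5 - 2) = -1/3
h[-2,-3/2,2] = (-12/7 - 0) / (2 - (-2)) = -3/7
h[-3/2,2,5] = (-1/3 - (-12/7)) / (5 - (-3/2)) = 58/273
h[-2,-3/2,2,5] = (58/273 - (-3/7)) / (5 - (-2)) = 25/273
h(-1) = 1 + 0·(1) + (-3/7)·(1)·(1/2) + (25/273)·(1)·(1/2)·(-3) = 59/91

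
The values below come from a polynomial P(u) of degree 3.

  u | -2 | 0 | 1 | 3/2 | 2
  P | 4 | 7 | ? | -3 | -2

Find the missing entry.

The 4 known values determine P uniquely (degree ≤ 3).
L_0(1) = (1)·(-1/2)·(-1)/[(-2)·(-7/2)·(-4)] = -1/56
L_1(1) = (3)·(-1/2)·(-1)/[(2)·(-3/2)·(-2)] = 1/4
L_2(1) = (3)·(1)·(-1)/[(7/2)·(3/2)·(-1/2)] = 8/7
L_3(1) = (3)·(1)·(-1/2)/[(4)·(2)·(1/2)] = -3/8
Sum: 4·(-1/56) + 7·(1/4) + (-3)·(8/7) + (-2)·(-3/8) = -1

-1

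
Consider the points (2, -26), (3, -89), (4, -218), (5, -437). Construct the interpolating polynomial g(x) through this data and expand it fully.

Newton's divided differences:
g[2,3] = (-89 - (-26)) / (3 - 2) = -63
g[3,4] = (-218 - (-89)) / (4 - 3) = -129
g[4,5] = (-437 - (-218)) / (5 - 4) = -219
g[2,3,4] = (-129 - (-63)) / (4 - 2) = -33
g[3,4,5] = (-219 - (-129)) / (5 - 3) = -45
g[2,3,4,5] = (-45 - (-33)) / (5 - 2) = -4
g(x) = -26 + (-63)·(x - 2) + (-33)·(x - 2)(x - 3) + (-4)·(x - 2)(x - 3)(x - 4)
Expanding: g(x) = -4x^3 + 3x^2 - 2x - 2

g(x) = -4x^3 + 3x^2 - 2x - 2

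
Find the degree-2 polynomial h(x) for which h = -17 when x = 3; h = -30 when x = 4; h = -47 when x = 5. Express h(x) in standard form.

Newton's divided differences:
h[3,4] = (-30 - (-17)) / (4 - 3) = -13
h[4,5] = (-47 - (-30)) / (5 - 4) = -17
h[3,4,5] = (-17 - (-13)) / (5 - 3) = -2
h(x) = -17 + (-13)·(x - 3) + (-2)·(x - 3)(x - 4)
Expanding: h(x) = -2x^2 + x - 2

h(x) = -2x^2 + x - 2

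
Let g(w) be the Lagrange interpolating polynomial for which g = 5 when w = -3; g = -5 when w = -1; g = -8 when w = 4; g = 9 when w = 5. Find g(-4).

174/35

L_0(-4) = (-3)·(-8)·(-9)/[(-2)·(-7)·(-8)] = 27/14
L_1(-4) = (-1)·(-8)·(-9)/[(2)·(-5)·(-6)] = -6/5
L_2(-4) = (-1)·(-3)·(-9)/[(7)·(5)·(-1)] = 27/35
L_3(-4) = (-1)·(-3)·(-8)/[(8)·(6)·(1)] = -1/2
Sum: 5·(27/14) + (-5)·(-6/5) + (-8)·(27/35) + 9·(-1/2) = 174/35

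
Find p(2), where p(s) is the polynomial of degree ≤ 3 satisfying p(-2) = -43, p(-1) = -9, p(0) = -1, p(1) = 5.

33

Using Newton's divided-difference form:
p[-2,-1] = (-9 - (-43)) / (-1 - (-2)) = 34
p[-1,0] = (-1 - (-9)) / (0 - (-1)) = 8
p[0,1] = (5 - (-1)) / (1 - 0) = 6
p[-2,-1,0] = (8 - 34) / (0 - (-2)) = -13
p[-1,0,1] = (6 - 8) / (1 - (-1)) = -1
p[-2,-1,0,1] = (-1 - (-13)) / (1 - (-2)) = 4
p(2) = -43 + 34·(4) + (-13)·(4)·(3) + 4·(4)·(3)·(2) = 33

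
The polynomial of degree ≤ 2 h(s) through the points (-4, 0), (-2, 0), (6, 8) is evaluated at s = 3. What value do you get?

Evaluate each Lagrange basis at s = 3:
L_0(3) = (5)·(-3)/[(-2)·(-10)] = -3/4
L_1(3) = (7)·(-3)/[(2)·(-8)] = 21/16
L_2(3) = (7)·(5)/[(10)·(8)] = 7/16
Sum: 0 + 0 + 8·(7/16) = 7/2

7/2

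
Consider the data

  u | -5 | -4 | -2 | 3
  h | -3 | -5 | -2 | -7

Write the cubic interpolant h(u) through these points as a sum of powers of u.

Newton's divided differences:
h[-5,-4] = (-5 - (-3)) / (-4 - (-5)) = -2
h[-4,-2] = (-2 - (-5)) / (-2 - (-4)) = 3/2
h[-2,3] = (-7 - (-2)) / (3 - (-2)) = -1
h[-5,-4,-2] = (3/2 - (-2)) / (-2 - (-5)) = 7/6
h[-4,-2,3] = (-1 - 3/2) / (3 - (-4)) = -5/14
h[-5,-4,-2,3] = (-5/14 - 7/6) / (3 - (-5)) = -4/21
h(u) = -3 + (-2)·(u + 5) + (7/6)·(u + 5)(u + 4) + (-4/21)·(u + 5)(u + 4)(u + 2)
Expanding: h(u) = -(4/21)u^3 - (13/14)u^2 + (53/42)u + 19/7

h(u) = -(4/21)u^3 - (13/14)u^2 + (53/42)u + 19/7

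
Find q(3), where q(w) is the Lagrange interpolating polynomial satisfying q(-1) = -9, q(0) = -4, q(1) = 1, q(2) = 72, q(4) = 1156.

L_0(3) = (3)·(2)·(1)·(-1)/[(-1)·(-2)·(-3)·(-5)] = -1/5
L_1(3) = (4)·(2)·(1)·(-1)/[(1)·(-1)·(-2)·(-4)] = 1
L_2(3) = (4)·(3)·(1)·(-1)/[(2)·(1)·(-1)·(-3)] = -2
L_3(3) = (4)·(3)·(2)·(-1)/[(3)·(2)·(1)·(-2)] = 2
L_4(3) = (4)·(3)·(2)·(1)/[(5)·(4)·(3)·(2)] = 1/5
Sum: (-9)·(-1/5) + (-4)·(1) + 1·(-2) + 72·(2) + 1156·(1/5) = 371

371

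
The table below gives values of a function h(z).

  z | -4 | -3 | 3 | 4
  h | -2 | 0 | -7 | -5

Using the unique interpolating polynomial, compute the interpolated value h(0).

-7/2

Evaluate each Lagrange basis at z = 0:
L_0(0) = (3)·(-3)·(-4)/[(-1)·(-7)·(-8)] = -9/14
L_1(0) = (4)·(-3)·(-4)/[(1)·(-6)·(-7)] = 8/7
L_2(0) = (4)·(3)·(-4)/[(7)·(6)·(-1)] = 8/7
L_3(0) = (4)·(3)·(-3)/[(8)·(7)·(1)] = -9/14
Sum: (-2)·(-9/14) + 0 + (-7)·(8/7) + (-5)·(-9/14) = -7/2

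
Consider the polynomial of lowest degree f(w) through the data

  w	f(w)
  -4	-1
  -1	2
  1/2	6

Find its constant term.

Build the Lagrange basis polynomials:
L_0(w) = (w + 1)(w - 1/2) / [27/2] = (2/27)w^2 + (1/27)w - 1/27
L_1(w) = (w + 4)(w - 1/2) / [-9/2] = -(2/9)w^2 - (7/9)w + 4/9
L_2(w) = (w + 4)(w + 1) / [27/4] = (4/27)w^2 + (20/27)w + 16/27
f(w) = (-1)·L_0 + 2·L_1 + 6·L_2
Only the constant term is needed; take it from each L_i and combine:
(-1)·(-1/27) + 2·(4/9) + 6·(16/27) = 121/27

121/27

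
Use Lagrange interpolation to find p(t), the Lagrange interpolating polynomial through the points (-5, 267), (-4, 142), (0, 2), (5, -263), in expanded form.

Build the Lagrange basis polynomials:
L_0(t) = (t + 4)t(t - 5) / [-50] = -(1/50)t^3 + (1/50)t^2 + (2/5)t
L_1(t) = (t + 5)t(t - 5) / [36] = (1/36)t^3 - (25/36)t
L_2(t) = (t + 5)(t + 4)(t - 5) / [-100] = -(1/100)t^3 - (1/25)t^2 + (1/4)t + 1
L_3(t) = (t + 5)(t + 4)t / [450] = (1/450)t^3 + (1/50)t^2 + (2/45)t
p(t) = 267·L_0 + 142·L_1 + 2·L_2 + (-263)·L_3
  267·L_0(t) = -(267/50)t^3 + (267/50)t^2 + (534/5)t
  142·L_1(t) = (71/18)t^3 - (1775/18)t
  2·L_2(t) = -(1/50)t^3 - (2/25)t^2 + (1/2)t + 2
  (-263)·L_3(t) = -(263/450)t^3 - (263/50)t^2 - (526/45)t
Adding term by term: -2t^3 - 3t + 2

p(t) = -2t^3 - 3t + 2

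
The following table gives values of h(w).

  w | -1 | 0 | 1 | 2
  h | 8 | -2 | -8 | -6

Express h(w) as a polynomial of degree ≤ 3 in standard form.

h(w) = (2/3)w^3 + 2w^2 - (26/3)w - 2

Build the Lagrange basis polynomials:
L_0(w) = w(w - 1)(w - 2) / [-6] = -(1/6)w^3 + (1/2)w^2 - (1/3)w
L_1(w) = (w + 1)(w - 1)(w - 2) / [2] = (1/2)w^3 - w^2 - (1/2)w + 1
L_2(w) = (w + 1)w(w - 2) / [-2] = -(1/2)w^3 + (1/2)w^2 + w
L_3(w) = (w + 1)w(w - 1) / [6] = (1/6)w^3 - (1/6)w
h(w) = 8·L_0 + (-2)·L_1 + (-8)·L_2 + (-6)·L_3
  8·L_0(w) = -(4/3)w^3 + 4w^2 - (8/3)w
  (-2)·L_1(w) = -w^3 + 2w^2 + w - 2
  (-8)·L_2(w) = 4w^3 - 4w^2 - 8w
  (-6)·L_3(w) = -w^3 + w
Adding term by term: (2/3)w^3 + 2w^2 - (26/3)w - 2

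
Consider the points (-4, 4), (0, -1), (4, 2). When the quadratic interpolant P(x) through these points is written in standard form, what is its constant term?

Build the Lagrange basis polynomials:
L_0(x) = x(x - 4) / [32] = (1/32)x^2 - (1/8)x
L_1(x) = (x + 4)(x - 4) / [-16] = -(1/16)x^2 + 1
L_2(x) = (x + 4)x / [32] = (1/32)x^2 + (1/8)x
P(x) = 4·L_0 + (-1)·L_1 + 2·L_2
Only the constant term is needed; take it from each L_i and combine:
4·(0) + (-1)·(1) + 2·(0) = -1

-1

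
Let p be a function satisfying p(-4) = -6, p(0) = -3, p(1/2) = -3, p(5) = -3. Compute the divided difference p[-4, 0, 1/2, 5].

1/54

p[-4,0] = (-3 - (-6)) / (0 - (-4)) = 3/4
p[0,1/2] = (-3 - (-3)) / (1/2 - 0) = 0
p[1/2,5] = (-3 - (-3)) / (5 - 1/2) = 0
p[-4,0,1/2] = (0 - 3/4) / (1/2 - (-4)) = -1/6
p[0,1/2,5] = (0 - 0) / (5 - 0) = 0
p[-4,0,1/2,5] = (0 - (-1/6)) / (5 - (-4)) = 1/54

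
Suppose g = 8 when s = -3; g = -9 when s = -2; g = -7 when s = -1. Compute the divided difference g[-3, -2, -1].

19/2

g[-3,-2] = (-9 - 8) / (-2 - (-3)) = -17
g[-2,-1] = (-7 - (-9)) / (-1 - (-2)) = 2
g[-3,-2,-1] = (2 - (-17)) / (-1 - (-3)) = 19/2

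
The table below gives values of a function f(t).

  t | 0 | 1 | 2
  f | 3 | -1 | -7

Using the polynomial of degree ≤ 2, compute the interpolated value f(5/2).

L_0(5/2) = (3/2)·(1/2)/[(-1)·(-2)] = 3/8
L_1(5/2) = (5/2)·(1/2)/[(1)·(-1)] = -5/4
L_2(5/2) = (5/2)·(3/2)/[(2)·(1)] = 15/8
Sum: 3·(3/8) + (-1)·(-5/4) + (-7)·(15/8) = -43/4

-43/4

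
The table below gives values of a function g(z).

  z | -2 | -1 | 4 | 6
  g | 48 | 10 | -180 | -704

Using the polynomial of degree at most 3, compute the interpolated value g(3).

-62

Using Newton's divided-difference form:
g[-2,-1] = (10 - 48) / (-1 - (-2)) = -38
g[-1,4] = (-180 - 10) / (4 - (-1)) = -38
g[4,6] = (-704 - (-180)) / (6 - 4) = -262
g[-2,-1,4] = (-38 - (-38)) / (4 - (-2)) = 0
g[-1,4,6] = (-262 - (-38)) / (6 - (-1)) = -32
g[-2,-1,4,6] = (-32 - 0) / (6 - (-2)) = -4
g(3) = 48 + (-38)·(5) + 0·(5)·(4) + (-4)·(5)·(4)·(-1) = -62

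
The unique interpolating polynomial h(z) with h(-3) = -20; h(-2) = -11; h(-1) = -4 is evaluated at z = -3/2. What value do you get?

Evaluate each Lagrange basis at z = -3/2:
L_0(-3/2) = (1/2)·(-1/2)/[(-1)·(-2)] = -1/8
L_1(-3/2) = (3/2)·(-1/2)/[(1)·(-1)] = 3/4
L_2(-3/2) = (3/2)·(1/2)/[(2)·(1)] = 3/8
Sum: (-20)·(-1/8) + (-11)·(3/4) + (-4)·(3/8) = -29/4

-29/4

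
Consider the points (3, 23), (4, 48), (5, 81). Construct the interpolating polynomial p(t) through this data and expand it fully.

p(t) = 4t^2 - 3t - 4

Newton's divided differences:
p[3,4] = (48 - 23) / (4 - 3) = 25
p[4,5] = (81 - 48) / (5 - 4) = 33
p[3,4,5] = (33 - 25) / (5 - 3) = 4
p(t) = 23 + 25·(t - 3) + 4·(t - 3)(t - 4)
Expanding: p(t) = 4t^2 - 3t - 4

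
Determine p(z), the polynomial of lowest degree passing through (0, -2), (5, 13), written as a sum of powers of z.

Build the Lagrange basis polynomials:
L_0(z) = (z - 5) / [-5] = -(1/5)z + 1
L_1(z) = z / [5] = (1/5)z
p(z) = (-2)·L_0 + 13·L_1
  (-2)·L_0(z) = (2/5)z - 2
  13·L_1(z) = (13/5)z
Adding term by term: 3z - 2

p(z) = 3z - 2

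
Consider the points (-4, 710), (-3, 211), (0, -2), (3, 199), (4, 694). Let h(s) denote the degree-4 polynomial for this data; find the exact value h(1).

-5

L_0(1) = (4)·(1)·(-2)·(-3)/[(-1)·(-4)·(-7)·(-8)] = 3/28
L_1(1) = (5)·(1)·(-2)·(-3)/[(1)·(-3)·(-6)·(-7)] = -5/21
L_2(1) = (5)·(4)·(-2)·(-3)/[(4)·(3)·(-3)·(-4)] = 5/6
L_3(1) = (5)·(4)·(1)·(-3)/[(7)·(6)·(3)·(-1)] = 10/21
L_4(1) = (5)·(4)·(1)·(-2)/[(8)·(7)·(4)·(1)] = -5/28
Sum: 710·(3/28) + 211·(-5/21) + (-2)·(5/6) + 199·(10/21) + 694·(-5/28) = -5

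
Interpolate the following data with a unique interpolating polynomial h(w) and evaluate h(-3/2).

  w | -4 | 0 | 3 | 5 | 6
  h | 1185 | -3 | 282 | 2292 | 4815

L_0(-3/2) = (-3/2)·(-9/2)·(-13/2)·(-15/2)/[(-4)·(-7)·(-9)·(-10)] = 117/896
L_1(-3/2) = (5/2)·(-9/2)·(-13/2)·(-15/2)/[(4)·(-3)·(-5)·(-6)] = 195/128
L_2(-3/2) = (5/2)·(-3/2)·(-13/2)·(-15/2)/[(7)·(3)·(-2)·(-3)] = -325/224
L_3(-3/2) = (5/2)·(-3/2)·(-9/2)·(-15/2)/[(9)·(5)·(2)·(-1)] = 45/32
L_4(-3/2) = (5/2)·(-3/2)·(-9/2)·(-13/2)/[(10)·(6)·(3)·(1)] = -39/64
Sum: 1185·(117/896) + (-3)·(195/128) + 282·(-325/224) + 2292·(45/32) + 4815·(-39/64) = 30

30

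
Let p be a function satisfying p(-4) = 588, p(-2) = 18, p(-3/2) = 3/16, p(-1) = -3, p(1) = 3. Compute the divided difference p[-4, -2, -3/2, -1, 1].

p[-4,-2] = (18 - 588) / (-2 - (-4)) = -285
p[-2,-3/2] = (3/16 - 18) / (-3/2 - (-2)) = -285/8
p[-3/2,-1] = (-3 - 3/16) / (-1 - (-3/2)) = -51/8
p[-1,1] = (3 - (-3)) / (1 - (-1)) = 3
p[-4,-2,-3/2] = (-285/8 - (-285)) / (-3/2 - (-4)) = 399/4
p[-2,-3/2,-1] = (-51/8 - (-285/8)) / (-1 - (-2)) = 117/4
p[-3/2,-1,1] = (3 - (-51/8)) / (1 - (-3/2)) = 15/4
p[-4,-2,-3/2,-1] = (117/4 - 399/4) / (-1 - (-4)) = -47/2
p[-2,-3/2,-1,1] = (15/4 - 117/4) / (1 - (-2)) = -17/2
p[-4,-2,-3/2,-1,1] = (-17/2 - (-47/2)) / (1 - (-4)) = 3

3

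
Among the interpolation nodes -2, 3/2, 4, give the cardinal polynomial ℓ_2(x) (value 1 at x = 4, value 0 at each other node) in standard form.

ℓ_2(x) = (x + 2)(x - 3/2) / [(6)·(5/2)]
       = (x^2 + (1/2)x - 3) / (15)

ℓ_2(x) = (1/15)x^2 + (1/30)x - 1/5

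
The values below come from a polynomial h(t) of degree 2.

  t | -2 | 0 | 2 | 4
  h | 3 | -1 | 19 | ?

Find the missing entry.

The 3 known values determine h uniquely (degree ≤ 2).
Evaluate each Lagrange basis at t = 4:
L_0(4) = (4)·(2)/[(-2)·(-4)] = 1
L_1(4) = (6)·(2)/[(2)·(-2)] = -3
L_2(4) = (6)·(4)/[(4)·(2)] = 3
Sum: 3·(1) + (-1)·(-3) + 19·(3) = 63

63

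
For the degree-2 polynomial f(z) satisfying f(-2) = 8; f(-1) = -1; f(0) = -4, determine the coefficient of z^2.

Build the Lagrange basis polynomials:
L_0(z) = (z + 1)z / [2] = (1/2)z^2 + (1/2)z
L_1(z) = (z + 2)z / [-1] = -z^2 - 2z
L_2(z) = (z + 2)(z + 1) / [2] = (1/2)z^2 + (3/2)z + 1
f(z) = 8·L_0 + (-1)·L_1 + (-4)·L_2
Only the coefficient of z^2 is needed; take it from each L_i and combine:
8·(1/2) + (-1)·(-1) + (-4)·(1/2) = 3

3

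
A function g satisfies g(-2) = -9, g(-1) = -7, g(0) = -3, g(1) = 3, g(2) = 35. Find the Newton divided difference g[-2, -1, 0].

g[-2,-1] = (-7 - (-9)) / (-1 - (-2)) = 2
g[-1,0] = (-3 - (-7)) / (0 - (-1)) = 4
g[-2,-1,0] = (4 - 2) / (0 - (-2)) = 1

1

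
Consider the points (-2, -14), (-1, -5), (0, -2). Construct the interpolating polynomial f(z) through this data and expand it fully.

f(z) = -3z^2 - 2

Build the Lagrange basis polynomials:
L_0(z) = (z + 1)z / [2] = (1/2)z^2 + (1/2)z
L_1(z) = (z + 2)z / [-1] = -z^2 - 2z
L_2(z) = (z + 2)(z + 1) / [2] = (1/2)z^2 + (3/2)z + 1
f(z) = (-14)·L_0 + (-5)·L_1 + (-2)·L_2
  (-14)·L_0(z) = -7z^2 - 7z
  (-5)·L_1(z) = 5z^2 + 10z
  (-2)·L_2(z) = -z^2 - 3z - 2
Adding term by term: -3z^2 - 2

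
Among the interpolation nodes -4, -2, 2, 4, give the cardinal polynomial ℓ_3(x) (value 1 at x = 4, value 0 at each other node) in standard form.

ℓ_3(x) = (1/96)x^3 + (1/24)x^2 - (1/24)x - 1/6

ℓ_3(x) = (x + 4)(x + 2)(x - 2) / [(8)·(6)·(2)]
       = (x^3 + 4x^2 - 4x - 16) / (96)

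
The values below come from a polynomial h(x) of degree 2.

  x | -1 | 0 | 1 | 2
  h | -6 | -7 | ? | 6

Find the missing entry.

-3

The 3 known values determine h uniquely (degree ≤ 2).
Evaluate each Lagrange basis at x = 1:
L_0(1) = (1)·(-1)/[(-1)·(-3)] = -1/3
L_1(1) = (2)·(-1)/[(1)·(-2)] = 1
L_2(1) = (2)·(1)/[(3)·(2)] = 1/3
Sum: (-6)·(-1/3) + (-7)·(1) + 6·(1/3) = -3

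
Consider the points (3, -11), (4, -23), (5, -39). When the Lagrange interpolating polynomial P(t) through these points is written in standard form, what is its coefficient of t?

L_0(t) = (t - 4)(t - 5) / [2] = (1/2)t^2 - (9/2)t + 10
L_1(t) = (t - 3)(t - 5) / [-1] = -t^2 + 8t - 15
L_2(t) = (t - 3)(t - 4) / [2] = (1/2)t^2 - (7/2)t + 6
P(t) = (-11)·L_0 + (-23)·L_1 + (-39)·L_2
Only the coefficient of t is needed; take it from each L_i and combine:
(-11)·(-9/2) + (-23)·(8) + (-39)·(-7/2) = 2

2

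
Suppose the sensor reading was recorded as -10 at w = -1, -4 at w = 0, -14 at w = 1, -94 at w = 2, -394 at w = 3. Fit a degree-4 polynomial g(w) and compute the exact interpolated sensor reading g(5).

Evaluate each Lagrange basis at w = 5:
L_0(5) = (5)·(4)·(3)·(2)/[(-1)·(-2)·(-3)·(-4)] = 5
L_1(5) = (6)·(4)·(3)·(2)/[(1)·(-1)·(-2)·(-3)] = -24
L_2(5) = (6)·(5)·(3)·(2)/[(2)·(1)·(-1)·(-2)] = 45
L_3(5) = (6)·(5)·(4)·(2)/[(3)·(2)·(1)·(-1)] = -40
L_4(5) = (6)·(5)·(4)·(3)/[(4)·(3)·(2)·(1)] = 15
Sum: (-10)·(5) + (-4)·(-24) + (-14)·(45) + (-94)·(-40) + (-394)·(15) = -2734

-2734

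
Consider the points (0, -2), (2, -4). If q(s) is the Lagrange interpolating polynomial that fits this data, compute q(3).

L_0(3) = (1)/[(-2)] = -1/2
L_1(3) = (3)/[(2)] = 3/2
Sum: (-2)·(-1/2) + (-4)·(3/2) = -5

-5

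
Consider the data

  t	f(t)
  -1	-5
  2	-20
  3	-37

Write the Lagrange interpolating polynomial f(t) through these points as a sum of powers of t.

f(t) = -3t^2 - 2t - 4

L_0(t) = (t - 2)(t - 3) / [12] = (1/12)t^2 - (5/12)t + 1/2
L_1(t) = (t + 1)(t - 3) / [-3] = -(1/3)t^2 + (2/3)t + 1
L_2(t) = (t + 1)(t - 2) / [4] = (1/4)t^2 - (1/4)t - 1/2
f(t) = (-5)·L_0 + (-20)·L_1 + (-37)·L_2
  (-5)·L_0(t) = -(5/12)t^2 + (25/12)t - 5/2
  (-20)·L_1(t) = (20/3)t^2 - (40/3)t - 20
  (-37)·L_2(t) = -(37/4)t^2 + (37/4)t + 37/2
Adding term by term: -3t^2 - 2t - 4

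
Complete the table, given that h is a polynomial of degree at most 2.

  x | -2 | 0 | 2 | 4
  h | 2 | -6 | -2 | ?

14

The 3 known values determine h uniquely (degree ≤ 2).
L_0(4) = (4)·(2)/[(-2)·(-4)] = 1
L_1(4) = (6)·(2)/[(2)·(-2)] = -3
L_2(4) = (6)·(4)/[(4)·(2)] = 3
Sum: 2·(1) + (-6)·(-3) + (-2)·(3) = 14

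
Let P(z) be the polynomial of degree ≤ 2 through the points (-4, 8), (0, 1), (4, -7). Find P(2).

-23/8

Using Newton's divided-difference form:
P[-4,0] = (1 - 8) / (0 - (-4)) = -7/4
P[0,4] = (-7 - 1) / (4 - 0) = -2
P[-4,0,4] = (-2 - (-7/4)) / (4 - (-4)) = -1/32
P(2) = 8 + (-7/4)·(6) + (-1/32)·(6)·(2) = -23/8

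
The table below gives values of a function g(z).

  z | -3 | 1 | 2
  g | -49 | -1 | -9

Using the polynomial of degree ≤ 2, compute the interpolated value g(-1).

Evaluate each Lagrange basis at z = -1:
L_0(-1) = (-2)·(-3)/[(-4)·(-5)] = 3/10
L_1(-1) = (2)·(-3)/[(4)·(-1)] = 3/2
L_2(-1) = (2)·(-2)/[(5)·(1)] = -4/5
Sum: (-49)·(3/10) + (-1)·(3/2) + (-9)·(-4/5) = -9

-9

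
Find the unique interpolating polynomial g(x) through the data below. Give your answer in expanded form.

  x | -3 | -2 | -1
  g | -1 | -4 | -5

Newton's divided differences:
g[-3,-2] = (-4 - (-1)) / (-2 - (-3)) = -3
g[-2,-1] = (-5 - (-4)) / (-1 - (-2)) = -1
g[-3,-2,-1] = (-1 - (-3)) / (-1 - (-3)) = 1
g(x) = -1 + (-3)·(x + 3) + 1·(x + 3)(x + 2)
Expanding: g(x) = x^2 + 2x - 4

g(x) = x^2 + 2x - 4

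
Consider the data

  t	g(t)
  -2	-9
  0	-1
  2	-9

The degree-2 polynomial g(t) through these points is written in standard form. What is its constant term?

Build the Lagrange basis polynomials:
L_0(t) = t(t - 2) / [8] = (1/8)t^2 - (1/4)t
L_1(t) = (t + 2)(t - 2) / [-4] = -(1/4)t^2 + 1
L_2(t) = (t + 2)t / [8] = (1/8)t^2 + (1/4)t
g(t) = (-9)·L_0 + (-1)·L_1 + (-9)·L_2
Only the constant term is needed; take it from each L_i and combine:
(-9)·(0) + (-1)·(1) + (-9)·(0) = -1

-1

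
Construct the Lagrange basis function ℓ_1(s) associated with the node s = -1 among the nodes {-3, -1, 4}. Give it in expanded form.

ℓ_1(s) = (s + 3)(s - 4) / [(2)·(-5)]
       = (s^2 - s - 12) / (-10)

ℓ_1(s) = -(1/10)s^2 + (1/10)s + 6/5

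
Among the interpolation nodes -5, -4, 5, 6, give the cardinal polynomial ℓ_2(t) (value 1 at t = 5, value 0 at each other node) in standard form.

ℓ_2(t) = (t + 5)(t + 4)(t - 6) / [(10)·(9)·(-1)]
       = (t^3 + 3t^2 - 34t - 120) / (-90)

ℓ_2(t) = -(1/90)t^3 - (1/30)t^2 + (17/45)t + 4/3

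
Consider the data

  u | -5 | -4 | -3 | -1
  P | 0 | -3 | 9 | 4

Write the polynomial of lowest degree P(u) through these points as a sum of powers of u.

P(u) = -(37/12)u^3 - (59/2)u^2 - (965/12)u - 50

Build the Lagrange basis polynomials:
L_0(u) = (u + 4)(u + 3)(u + 1) / [-8] = -(1/8)u^3 - u^2 - (19/8)u - 3/2
L_1(u) = (u + 5)(u + 3)(u + 1) / [3] = (1/3)u^3 + 3u^2 + (23/3)u + 5
L_2(u) = (u + 5)(u + 4)(u + 1) / [-4] = -(1/4)u^3 - (5/2)u^2 - (29/4)u - 5
L_3(u) = (u + 5)(u + 4)(u + 3) / [24] = (1/24)u^3 + (1/2)u^2 + (47/24)u + 5/2
P(u) = 0·L_0 + (-3)·L_1 + 9·L_2 + 4·L_3
  0·L_0(u) = 0
  (-3)·L_1(u) = -u^3 - 9u^2 - 23u - 15
  9·L_2(u) = -(9/4)u^3 - (45/2)u^2 - (261/4)u - 45
  4·L_3(u) = (1/6)u^3 + 2u^2 + (47/6)u + 10
Adding term by term: -(37/12)u^3 - (59/2)u^2 - (965/12)u - 50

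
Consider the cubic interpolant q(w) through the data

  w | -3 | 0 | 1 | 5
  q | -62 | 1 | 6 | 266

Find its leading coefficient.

2

The leading coefficient equals the top divided difference q[-3,0,1,5].
q[-3,0] = (1 - (-62)) / (0 - (-3)) = 21
q[0,1] = (6 - 1) / (1 - 0) = 5
q[1,5] = (266 - 6) / (5 - 1) = 65
q[-3,0,1] = (5 - 21) / (1 - (-3)) = -4
q[0,1,5] = (65 - 5) / (5 - 0) = 12
q[-3,0,1,5] = (12 - (-4)) / (5 - (-3)) = 2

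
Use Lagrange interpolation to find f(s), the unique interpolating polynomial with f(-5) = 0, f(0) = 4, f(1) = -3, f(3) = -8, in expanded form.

Build the Lagrange basis polynomials:
L_0(s) = s(s - 1)(s - 3) / [-240] = -(1/240)s^3 + (1/60)s^2 - (1/80)s
L_1(s) = (s + 5)(s - 1)(s - 3) / [15] = (1/15)s^3 + (1/15)s^2 - (17/15)s + 1
L_2(s) = (s + 5)s(s - 3) / [-12] = -(1/12)s^3 - (1/6)s^2 + (5/4)s
L_3(s) = (s + 5)s(s - 1) / [48] = (1/48)s^3 + (1/12)s^2 - (5/48)s
f(s) = 0·L_0 + 4·L_1 + (-3)·L_2 + (-8)·L_3
  0·L_0(s) = 0
  4·L_1(s) = (4/15)s^3 + (4/15)s^2 - (68/15)s + 4
  (-3)·L_2(s) = (1/4)s^3 + (1/2)s^2 - (15/4)s
  (-8)·L_3(s) = -(1/6)s^3 - (2/3)s^2 + (5/6)s
Adding term by term: (7/20)s^3 + (1/10)s^2 - (149/20)s + 4

f(s) = (7/20)s^3 + (1/10)s^2 - (149/20)s + 4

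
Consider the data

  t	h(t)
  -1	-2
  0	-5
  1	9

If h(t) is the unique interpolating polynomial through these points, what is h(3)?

Evaluate each Lagrange basis at t = 3:
L_0(3) = (3)·(2)/[(-1)·(-2)] = 3
L_1(3) = (4)·(2)/[(1)·(-1)] = -8
L_2(3) = (4)·(3)/[(2)·(1)] = 6
Sum: (-2)·(3) + (-5)·(-8) + 9·(6) = 88

88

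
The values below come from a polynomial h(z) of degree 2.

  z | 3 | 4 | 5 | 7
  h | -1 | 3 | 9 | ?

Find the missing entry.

The 3 known values determine h uniquely (degree ≤ 2).
L_0(7) = (3)·(2)/[(-1)·(-2)] = 3
L_1(7) = (4)·(2)/[(1)·(-1)] = -8
L_2(7) = (4)·(3)/[(2)·(1)] = 6
Sum: (-1)·(3) + 3·(-8) + 9·(6) = 27

27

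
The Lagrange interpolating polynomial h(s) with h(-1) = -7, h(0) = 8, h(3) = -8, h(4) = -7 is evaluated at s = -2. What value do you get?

-91/2

L_0(-2) = (-2)·(-5)·(-6)/[(-1)·(-4)·(-5)] = 3
L_1(-2) = (-1)·(-5)·(-6)/[(1)·(-3)·(-4)] = -5/2
L_2(-2) = (-1)·(-2)·(-6)/[(4)·(3)·(-1)] = 1
L_3(-2) = (-1)·(-2)·(-5)/[(5)·(4)·(1)] = -1/2
Sum: (-7)·(3) + 8·(-5/2) + (-8)·(1) + (-7)·(-1/2) = -91/2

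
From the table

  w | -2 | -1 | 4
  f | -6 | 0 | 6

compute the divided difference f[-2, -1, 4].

f[-2,-1] = (0 - (-6)) / (-1 - (-2)) = 6
f[-1,4] = (6 - 0) / (4 - (-1)) = 6/5
f[-2,-1,4] = (6/5 - 6) / (4 - (-2)) = -4/5

-4/5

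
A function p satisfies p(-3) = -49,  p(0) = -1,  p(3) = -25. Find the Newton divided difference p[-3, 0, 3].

p[-3,0] = (-1 - (-49)) / (0 - (-3)) = 16
p[0,3] = (-25 - (-1)) / (3 - 0) = -8
p[-3,0,3] = (-8 - 16) / (3 - (-3)) = -4

-4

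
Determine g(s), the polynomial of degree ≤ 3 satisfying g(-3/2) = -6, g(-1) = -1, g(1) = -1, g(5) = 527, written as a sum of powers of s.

L_0(s) = (s + 1)(s - 1)(s - 5) / [-65/8] = -(8/65)s^3 + (8/13)s^2 + (8/65)s - 8/13
L_1(s) = (s + 3/2)(s - 1)(s - 5) / [6] = (1/6)s^3 - (3/4)s^2 - (2/3)s + 5/4
L_2(s) = (s + 3/2)(s + 1)(s - 5) / [-20] = -(1/20)s^3 + (1/8)s^2 + (11/20)s + 3/8
L_3(s) = (s + 3/2)(s + 1)(s - 1) / [156] = (1/156)s^3 + (1/104)s^2 - (1/156)s - 1/104
g(s) = (-6)·L_0 + (-1)·L_1 + (-1)·L_2 + 527·L_3
  (-6)·L_0(s) = (48/65)s^3 - (48/13)s^2 - (48/65)s + 48/13
  (-1)·L_1(s) = -(1/6)s^3 + (3/4)s^2 + (2/3)s - 5/4
  (-1)·L_2(s) = (1/20)s^3 - (1/8)s^2 - (11/20)s - 3/8
  527·L_3(s) = (527/156)s^3 + (527/104)s^2 - (527/156)s - 527/104
Adding term by term: 4s^3 + 2s^2 - 4s - 3

g(s) = 4s^3 + 2s^2 - 4s - 3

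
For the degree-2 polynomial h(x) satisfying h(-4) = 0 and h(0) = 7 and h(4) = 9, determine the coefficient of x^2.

-5/32

The leading coefficient equals the top divided difference h[-4,0,4].
h[-4,0] = (7 - 0) / (0 - (-4)) = 7/4
h[0,4] = (9 - 7) / (4 - 0) = 1/2
h[-4,0,4] = (1/2 - 7/4) / (4 - (-4)) = -5/32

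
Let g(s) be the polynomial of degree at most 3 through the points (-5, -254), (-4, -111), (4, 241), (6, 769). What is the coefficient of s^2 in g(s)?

4

Build the Lagrange basis polynomials:
L_0(s) = (s + 4)(s - 4)(s - 6) / [-99] = -(1/99)s^3 + (2/33)s^2 + (16/99)s - 32/33
L_1(s) = (s + 5)(s - 4)(s - 6) / [80] = (1/80)s^3 - (1/16)s^2 - (13/40)s + 3/2
L_2(s) = (s + 5)(s + 4)(s - 6) / [-144] = -(1/144)s^3 - (1/48)s^2 + (17/72)s + 5/6
L_3(s) = (s + 5)(s + 4)(s - 4) / [220] = (1/220)s^3 + (1/44)s^2 - (4/55)s - 4/11
g(s) = (-254)·L_0 + (-111)·L_1 + 241·L_2 + 769·L_3
Only the coefficient of s^2 is needed; take it from each L_i and combine:
(-254)·(2/33) + (-111)·(-1/16) + 241·(-1/48) + 769·(1/44) = 4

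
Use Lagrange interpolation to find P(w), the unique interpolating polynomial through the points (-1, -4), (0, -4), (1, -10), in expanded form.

L_0(w) = w(w - 1) / [2] = (1/2)w^2 - (1/2)w
L_1(w) = (w + 1)(w - 1) / [-1] = -w^2 + 1
L_2(w) = (w + 1)w / [2] = (1/2)w^2 + (1/2)w
P(w) = (-4)·L_0 + (-4)·L_1 + (-10)·L_2
  (-4)·L_0(w) = -2w^2 + 2w
  (-4)·L_1(w) = 4w^2 - 4
  (-10)·L_2(w) = -5w^2 - 5w
Adding term by term: -3w^2 - 3w - 4

P(w) = -3w^2 - 3w - 4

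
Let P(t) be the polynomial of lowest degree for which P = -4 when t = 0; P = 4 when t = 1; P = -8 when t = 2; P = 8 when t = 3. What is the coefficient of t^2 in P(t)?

Build the Lagrange basis polynomials:
L_0(t) = (t - 1)(t - 2)(t - 3) / [-6] = -(1/6)t^3 + t^2 - (11/6)t + 1
L_1(t) = t(t - 2)(t - 3) / [2] = (1/2)t^3 - (5/2)t^2 + 3t
L_2(t) = t(t - 1)(t - 3) / [-2] = -(1/2)t^3 + 2t^2 - (3/2)t
L_3(t) = t(t - 1)(t - 2) / [6] = (1/6)t^3 - (1/2)t^2 + (1/3)t
P(t) = (-4)·L_0 + 4·L_1 + (-8)·L_2 + 8·L_3
Only the coefficient of t^2 is needed; take it from each L_i and combine:
(-4)·(1) + 4·(-5/2) + (-8)·(2) + 8·(-1/2) = -34

-34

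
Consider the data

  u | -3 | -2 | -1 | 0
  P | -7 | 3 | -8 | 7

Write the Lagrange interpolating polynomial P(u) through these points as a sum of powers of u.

P(u) = (47/6)u^3 + (73/2)u^2 + (131/3)u + 7

Build the Lagrange basis polynomials:
L_0(u) = (u + 2)(u + 1)u / [-6] = -(1/6)u^3 - (1/2)u^2 - (1/3)u
L_1(u) = (u + 3)(u + 1)u / [2] = (1/2)u^3 + 2u^2 + (3/2)u
L_2(u) = (u + 3)(u + 2)u / [-2] = -(1/2)u^3 - (5/2)u^2 - 3u
L_3(u) = (u + 3)(u + 2)(u + 1) / [6] = (1/6)u^3 + u^2 + (11/6)u + 1
P(u) = (-7)·L_0 + 3·L_1 + (-8)·L_2 + 7·L_3
  (-7)·L_0(u) = (7/6)u^3 + (7/2)u^2 + (7/3)u
  3·L_1(u) = (3/2)u^3 + 6u^2 + (9/2)u
  (-8)·L_2(u) = 4u^3 + 20u^2 + 24u
  7·L_3(u) = (7/6)u^3 + 7u^2 + (77/6)u + 7
Adding term by term: (47/6)u^3 + (73/2)u^2 + (131/3)u + 7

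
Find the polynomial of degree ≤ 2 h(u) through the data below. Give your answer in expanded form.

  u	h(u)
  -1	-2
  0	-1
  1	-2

L_0(u) = u(u - 1) / [2] = (1/2)u^2 - (1/2)u
L_1(u) = (u + 1)(u - 1) / [-1] = -u^2 + 1
L_2(u) = (u + 1)u / [2] = (1/2)u^2 + (1/2)u
h(u) = (-2)·L_0 + (-1)·L_1 + (-2)·L_2
  (-2)·L_0(u) = -u^2 + u
  (-1)·L_1(u) = u^2 - 1
  (-2)·L_2(u) = -u^2 - u
Adding term by term: -u^2 - 1

h(u) = -u^2 - 1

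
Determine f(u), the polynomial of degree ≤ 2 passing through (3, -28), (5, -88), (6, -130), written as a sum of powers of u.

f(u) = -4u^2 + 2u + 2

L_0(u) = (u - 5)(u - 6) / [6] = (1/6)u^2 - (11/6)u + 5
L_1(u) = (u - 3)(u - 6) / [-2] = -(1/2)u^2 + (9/2)u - 9
L_2(u) = (u - 3)(u - 5) / [3] = (1/3)u^2 - (8/3)u + 5
f(u) = (-28)·L_0 + (-88)·L_1 + (-130)·L_2
  (-28)·L_0(u) = -(14/3)u^2 + (154/3)u - 140
  (-88)·L_1(u) = 44u^2 - 396u + 792
  (-130)·L_2(u) = -(130/3)u^2 + (1040/3)u - 650
Adding term by term: -4u^2 + 2u + 2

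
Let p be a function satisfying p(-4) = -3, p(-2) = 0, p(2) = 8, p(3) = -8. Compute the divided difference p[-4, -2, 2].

1/12

p[-4,-2] = (0 - (-3)) / (-2 - (-4)) = 3/2
p[-2,2] = (8 - 0) / (2 - (-2)) = 2
p[-4,-2,2] = (2 - 3/2) / (2 - (-4)) = 1/12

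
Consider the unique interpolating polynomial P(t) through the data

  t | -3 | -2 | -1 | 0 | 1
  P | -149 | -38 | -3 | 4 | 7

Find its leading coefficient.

L_0(t) = (t + 2)(t + 1)t(t - 1) / [24] = (1/24)t^4 + (1/12)t^3 - (1/24)t^2 - (1/12)t
L_1(t) = (t + 3)(t + 1)t(t - 1) / [-6] = -(1/6)t^4 - (1/2)t^3 + (1/6)t^2 + (1/2)t
L_2(t) = (t + 3)(t + 2)t(t - 1) / [4] = (1/4)t^4 + t^3 + (1/4)t^2 - (3/2)t
L_3(t) = (t + 3)(t + 2)(t + 1)(t - 1) / [-6] = -(1/6)t^4 - (5/6)t^3 - (5/6)t^2 + (5/6)t + 1
L_4(t) = (t + 3)(t + 2)(t + 1)t / [24] = (1/24)t^4 + (1/4)t^3 + (11/24)t^2 + (1/4)t
P(t) = (-149)·L_0 + (-38)·L_1 + (-3)·L_2 + 4·L_3 + 7·L_4
Only the coefficient of t^4 is needed; take it from each L_i and combine:
(-149)·(1/24) + (-38)·(-1/6) + (-3)·(1/4) + 4·(-1/6) + 7·(1/24) = -1

-1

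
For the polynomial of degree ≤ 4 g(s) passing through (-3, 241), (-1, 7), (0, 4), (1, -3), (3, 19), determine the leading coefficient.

The leading coefficient equals the top divided difference g[-3,-1,0,1,3].
g[-3,-1] = (7 - 241) / (-1 - (-3)) = -117
g[-1,0] = (4 - 7) / (0 - (-1)) = -3
g[0,1] = (-3 - 4) / (1 - 0) = -7
g[1,3] = (19 - (-3)) / (3 - 1) = 11
g[-3,-1,0] = (-3 - (-117)) / (0 - (-3)) = 38
g[-1,0,1] = (-7 - (-3)) / (1 - (-1)) = -2
g[0,1,3] = (11 - (-7)) / (3 - 0) = 6
g[-3,-1,0,1] = (-2 - 38) / (1 - (-3)) = -10
g[-1,0,1,3] = (6 - (-2)) / (3 - (-1)) = 2
g[-3,-1,0,1,3] = (2 - (-10)) / (3 - (-3)) = 2

2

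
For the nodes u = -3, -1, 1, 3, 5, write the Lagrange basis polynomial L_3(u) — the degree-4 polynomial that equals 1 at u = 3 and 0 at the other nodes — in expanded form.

L_3(u) = (u + 3)(u + 1)(u - 1)(u - 5) / [(6)·(4)·(2)·(-2)]
       = (u^4 - 2u^3 - 16u^2 + 2u + 15) / (-96)

L_3(u) = -(1/96)u^4 + (1/48)u^3 + (1/6)u^2 - (1/48)u - 5/32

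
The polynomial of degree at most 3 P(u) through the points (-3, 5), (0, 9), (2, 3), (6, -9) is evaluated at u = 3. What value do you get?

-13/15

Evaluate each Lagrange basis at u = 3:
L_0(3) = (3)·(1)·(-3)/[(-3)·(-5)·(-9)] = 1/15
L_1(3) = (6)·(1)·(-3)/[(3)·(-2)·(-6)] = -1/2
L_2(3) = (6)·(3)·(-3)/[(5)·(2)·(-4)] = 27/20
L_3(3) = (6)·(3)·(1)/[(9)·(6)·(4)] = 1/12
Sum: 5·(1/15) + 9·(-1/2) + 3·(27/20) + (-9)·(1/12) = -13/15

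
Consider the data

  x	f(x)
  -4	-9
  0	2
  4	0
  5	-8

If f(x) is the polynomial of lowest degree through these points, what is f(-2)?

-115/24

Using Newton's divided-difference form:
f[-4,0] = (2 - (-9)) / (0 - (-4)) = 11/4
f[0,4] = (0 - 2) / (4 - 0) = -1/2
f[4,5] = (-8 - 0) / (5 - 4) = -8
f[-4,0,4] = (-1/2 - 11/4) / (4 - (-4)) = -13/32
f[0,4,5] = (-8 - (-1/2)) / (5 - 0) = -3/2
f[-4,0,4,5] = (-3/2 - (-13/32)) / (5 - (-4)) = -35/288
f(-2) = -9 + (11/4)·(2) + (-13/32)·(2)·(-2) + (-35/288)·(2)·(-2)·(-6) = -115/24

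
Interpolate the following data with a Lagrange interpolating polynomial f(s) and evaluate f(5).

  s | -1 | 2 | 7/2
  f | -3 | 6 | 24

51

L_0(5) = (3)·(3/2)/[(-3)·(-9/2)] = 1/3
L_1(5) = (6)·(3/2)/[(3)·(-3/2)] = -2
L_2(5) = (6)·(3)/[(9/2)·(3/2)] = 8/3
Sum: (-3)·(1/3) + 6·(-2) + 24·(8/3) = 51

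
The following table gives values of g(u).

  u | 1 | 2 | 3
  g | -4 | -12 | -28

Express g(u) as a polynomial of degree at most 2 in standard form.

g(u) = -4u^2 + 4u - 4

Build the Lagrange basis polynomials:
L_0(u) = (u - 2)(u - 3) / [2] = (1/2)u^2 - (5/2)u + 3
L_1(u) = (u - 1)(u - 3) / [-1] = -u^2 + 4u - 3
L_2(u) = (u - 1)(u - 2) / [2] = (1/2)u^2 - (3/2)u + 1
g(u) = (-4)·L_0 + (-12)·L_1 + (-28)·L_2
  (-4)·L_0(u) = -2u^2 + 10u - 12
  (-12)·L_1(u) = 12u^2 - 48u + 36
  (-28)·L_2(u) = -14u^2 + 42u - 28
Adding term by term: -4u^2 + 4u - 4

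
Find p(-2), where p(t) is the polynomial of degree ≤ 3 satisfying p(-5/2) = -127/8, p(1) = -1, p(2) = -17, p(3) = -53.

L_0(-2) = (-3)·(-4)·(-5)/[(-7/2)·(-9/2)·(-11/2)] = 160/231
L_1(-2) = (1/2)·(-4)·(-5)/[(7/2)·(-1)·(-2)] = 10/7
L_2(-2) = (1/2)·(-3)·(-5)/[(9/2)·(1)·(-1)] = -5/3
L_3(-2) = (1/2)·(-3)·(-4)/[(11/2)·(2)·(1)] = 6/11
Sum: (-127/8)·(160/231) + (-1)·(10/7) + (-17)·(-5/3) + (-53)·(6/11) = -13

-13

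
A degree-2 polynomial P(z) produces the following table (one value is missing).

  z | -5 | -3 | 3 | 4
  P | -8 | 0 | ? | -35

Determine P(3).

The 3 known values determine P uniquely (degree ≤ 2).
L_0(3) = (6)·(-1)/[(-2)·(-9)] = -1/3
L_1(3) = (8)·(-1)/[(2)·(-7)] = 4/7
L_2(3) = (8)·(6)/[(9)·(7)] = 16/21
Sum: (-8)·(-1/3) + 0 + (-35)·(16/21) = -24

-24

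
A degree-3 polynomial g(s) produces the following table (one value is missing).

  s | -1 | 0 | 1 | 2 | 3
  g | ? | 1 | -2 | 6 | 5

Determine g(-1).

The 4 known values determine g uniquely (degree ≤ 3).
Evaluate each Lagrange basis at s = -1:
L_0(-1) = (-2)·(-3)·(-4)/[(-1)·(-2)·(-3)] = 4
L_1(-1) = (-1)·(-3)·(-4)/[(1)·(-1)·(-2)] = -6
L_2(-1) = (-1)·(-2)·(-4)/[(2)·(1)·(-1)] = 4
L_3(-1) = (-1)·(-2)·(-3)/[(3)·(2)·(1)] = -1
Sum: 1·(4) + (-2)·(-6) + 6·(4) + 5·(-1) = 35

35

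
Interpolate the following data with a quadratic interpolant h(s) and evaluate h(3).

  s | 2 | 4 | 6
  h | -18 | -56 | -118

L_0(3) = (-1)·(-3)/[(-2)·(-4)] = 3/8
L_1(3) = (1)·(-3)/[(2)·(-2)] = 3/4
L_2(3) = (1)·(-1)/[(4)·(2)] = -1/8
Sum: (-18)·(3/8) + (-56)·(3/4) + (-118)·(-1/8) = -34

-34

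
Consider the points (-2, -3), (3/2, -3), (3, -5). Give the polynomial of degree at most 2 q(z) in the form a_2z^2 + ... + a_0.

Newton's divided differences:
q[-2,3/2] = (-3 - (-3)) / (3/2 - (-2)) = 0
q[3/2,3] = (-5 - (-3)) / (3 - 3/2) = -4/3
q[-2,3/2,3] = (-4/3 - 0) / (3 - (-2)) = -4/15
q(z) = -3 + (-4/15)·(z + 2)(z - 3/2)
Expanding: q(z) = -(4/15)z^2 - (2/15)z - 11/5

q(z) = -(4/15)z^2 - (2/15)z - 11/5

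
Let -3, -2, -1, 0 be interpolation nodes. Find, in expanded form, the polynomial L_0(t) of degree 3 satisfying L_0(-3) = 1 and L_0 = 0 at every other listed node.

L_0(t) = (t + 2)(t + 1)t / [(-1)·(-2)·(-3)]
       = (t^3 + 3t^2 + 2t) / (-6)

L_0(t) = -(1/6)t^3 - (1/2)t^2 - (1/3)t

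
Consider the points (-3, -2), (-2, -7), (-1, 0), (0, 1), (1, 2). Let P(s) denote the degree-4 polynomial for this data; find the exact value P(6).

Evaluate each Lagrange basis at s = 6:
L_0(6) = (8)·(7)·(6)·(5)/[(-1)·(-2)·(-3)·(-4)] = 70
L_1(6) = (9)·(7)·(6)·(5)/[(1)·(-1)·(-2)·(-3)] = -315
L_2(6) = (9)·(8)·(6)·(5)/[(2)·(1)·(-1)·(-2)] = 540
L_3(6) = (9)·(8)·(7)·(5)/[(3)·(2)·(1)·(-1)] = -420
L_4(6) = (9)·(8)·(7)·(6)/[(4)·(3)·(2)·(1)] = 126
Sum: (-2)·(70) + (-7)·(-315) + 0 + 1·(-420) + 2·(126) = 1897

1897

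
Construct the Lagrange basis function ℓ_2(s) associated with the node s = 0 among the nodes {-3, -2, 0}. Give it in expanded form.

ℓ_2(s) = (1/6)s^2 + (5/6)s + 1

ℓ_2(s) = (s + 3)(s + 2) / [(3)·(2)]
       = (s^2 + 5s + 6) / (6)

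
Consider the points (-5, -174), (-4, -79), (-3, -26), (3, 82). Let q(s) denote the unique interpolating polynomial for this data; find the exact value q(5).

Evaluate each Lagrange basis at s = 5:
L_0(5) = (9)·(8)·(2)/[(-1)·(-2)·(-8)] = -9
L_1(5) = (10)·(8)·(2)/[(1)·(-1)·(-7)] = 160/7
L_2(5) = (10)·(9)·(2)/[(2)·(1)·(-6)] = -15
L_3(5) = (10)·(9)·(8)/[(8)·(7)·(6)] = 15/7
Sum: (-174)·(-9) + (-79)·(160/7) + (-26)·(-15) + 82·(15/7) = 326

326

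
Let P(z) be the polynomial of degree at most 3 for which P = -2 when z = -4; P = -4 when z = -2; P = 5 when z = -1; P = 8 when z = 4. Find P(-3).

Evaluate each Lagrange basis at z = -3:
L_0(-3) = (-1)·(-2)·(-7)/[(-2)·(-3)·(-8)] = 7/24
L_1(-3) = (1)·(-2)·(-7)/[(2)·(-1)·(-6)] = 7/6
L_2(-3) = (1)·(-1)·(-7)/[(3)·(1)·(-5)] = -7/15
L_3(-3) = (1)·(-1)·(-2)/[(8)·(6)·(5)] = 1/120
Sum: (-2)·(7/24) + (-4)·(7/6) + 5·(-7/15) + 8·(1/120) = -451/60

-451/60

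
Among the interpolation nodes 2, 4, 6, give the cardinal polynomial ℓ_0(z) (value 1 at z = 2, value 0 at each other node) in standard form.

ℓ_0(z) = (1/8)z^2 - (5/4)z + 3

ℓ_0(z) = (z - 4)(z - 6) / [(-2)·(-4)]
       = (z^2 - 10z + 24) / (8)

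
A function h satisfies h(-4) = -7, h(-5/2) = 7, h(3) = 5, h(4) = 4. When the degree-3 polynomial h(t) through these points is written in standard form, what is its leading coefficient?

Build the Lagrange basis polynomials:
L_0(t) = (t + 5/2)(t - 3)(t - 4) / [-84] = -(1/84)t^3 + (3/56)t^2 + (11/168)t - 5/14
L_1(t) = (t + 4)(t - 3)(t - 4) / [429/8] = (8/429)t^3 - (8/143)t^2 - (128/429)t + 128/143
L_2(t) = (t + 4)(t + 5/2)(t - 4) / [-77/2] = -(2/77)t^3 - (5/77)t^2 + (32/77)t + 80/77
L_3(t) = (t + 4)(t + 5/2)(t - 3) / [52] = (1/52)t^3 + (7/104)t^2 - (19/104)t - 15/26
h(t) = (-7)·L_0 + 7·L_1 + 5·L_2 + 4·L_3
Only the coefficient of t^3 is needed; take it from each L_i and combine:
(-7)·(-1/84) + 7·(8/429) + 5·(-2/77) + 4·(1/52) = 1933/12012

1933/12012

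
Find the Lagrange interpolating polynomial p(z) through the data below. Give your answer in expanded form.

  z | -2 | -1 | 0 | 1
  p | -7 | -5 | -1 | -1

L_0(z) = (z + 1)z(z - 1) / [-6] = -(1/6)z^3 + (1/6)z
L_1(z) = (z + 2)z(z - 1) / [2] = (1/2)z^3 + (1/2)z^2 - z
L_2(z) = (z + 2)(z + 1)(z - 1) / [-2] = -(1/2)z^3 - z^2 + (1/2)z + 1
L_3(z) = (z + 2)(z + 1)z / [6] = (1/6)z^3 + (1/2)z^2 + (1/3)z
p(z) = (-7)·L_0 + (-5)·L_1 + (-1)·L_2 + (-1)·L_3
  (-7)·L_0(z) = (7/6)z^3 - (7/6)z
  (-5)·L_1(z) = -(5/2)z^3 - (5/2)z^2 + 5z
  (-1)·L_2(z) = (1/2)z^3 + z^2 - (1/2)z - 1
  (-1)·L_3(z) = -(1/6)z^3 - (1/2)z^2 - (1/3)z
Adding term by term: -z^3 - 2z^2 + 3z - 1

p(z) = -z^3 - 2z^2 + 3z - 1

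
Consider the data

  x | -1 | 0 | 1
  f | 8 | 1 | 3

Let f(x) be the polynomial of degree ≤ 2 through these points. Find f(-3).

49

L_0(-3) = (-3)·(-4)/[(-1)·(-2)] = 6
L_1(-3) = (-2)·(-4)/[(1)·(-1)] = -8
L_2(-3) = (-2)·(-3)/[(2)·(1)] = 3
Sum: 8·(6) + 1·(-8) + 3·(3) = 49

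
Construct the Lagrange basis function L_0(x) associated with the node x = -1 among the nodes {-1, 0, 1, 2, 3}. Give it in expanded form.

L_0(x) = (1/24)x^4 - (1/4)x^3 + (11/24)x^2 - (1/4)x

L_0(x) = x(x - 1)(x - 2)(x - 3) / [(-1)·(-2)·(-3)·(-4)]
       = (x^4 - 6x^3 + 11x^2 - 6x) / (24)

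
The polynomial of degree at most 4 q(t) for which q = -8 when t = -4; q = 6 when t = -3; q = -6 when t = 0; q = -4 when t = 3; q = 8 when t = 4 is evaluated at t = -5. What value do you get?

Evaluate each Lagrange basis at t = -5:
L_0(-5) = (-2)·(-5)·(-8)·(-9)/[(-1)·(-4)·(-7)·(-8)] = 45/14
L_1(-5) = (-1)·(-5)·(-8)·(-9)/[(1)·(-3)·(-6)·(-7)] = -20/7
L_2(-5) = (-1)·(-2)·(-8)·(-9)/[(4)·(3)·(-3)·(-4)] = 1
L_3(-5) = (-1)·(-2)·(-5)·(-9)/[(7)·(6)·(3)·(-1)] = -5/7
L_4(-5) = (-1)·(-2)·(-5)·(-8)/[(8)·(7)·(4)·(1)] = 5/14
Sum: (-8)·(45/14) + 6·(-20/7) + (-6)·(1) + (-4)·(-5/7) + 8·(5/14) = -302/7

-302/7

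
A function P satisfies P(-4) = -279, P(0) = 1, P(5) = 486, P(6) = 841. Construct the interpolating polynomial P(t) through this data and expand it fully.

P(t) = 4t^3 - t^2 + 2t + 1

Build the Lagrange basis polynomials:
L_0(t) = t(t - 5)(t - 6) / [-360] = -(1/360)t^3 + (11/360)t^2 - (1/12)t
L_1(t) = (t + 4)(t - 5)(t - 6) / [120] = (1/120)t^3 - (7/120)t^2 - (7/60)t + 1
L_2(t) = (t + 4)t(t - 6) / [-45] = -(1/45)t^3 + (2/45)t^2 + (8/15)t
L_3(t) = (t + 4)t(t - 5) / [60] = (1/60)t^3 - (1/60)t^2 - (1/3)t
P(t) = (-279)·L_0 + 1·L_1 + 486·L_2 + 841·L_3
  (-279)·L_0(t) = (31/40)t^3 - (341/40)t^2 + (93/4)t
  1·L_1(t) = (1/120)t^3 - (7/120)t^2 - (7/60)t + 1
  486·L_2(t) = -(54/5)t^3 + (108/5)t^2 + (1296/5)t
  841·L_3(t) = (841/60)t^3 - (841/60)t^2 - (841/3)t
Adding term by term: 4t^3 - t^2 + 2t + 1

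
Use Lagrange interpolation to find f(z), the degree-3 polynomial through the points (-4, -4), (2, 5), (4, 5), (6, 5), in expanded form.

f(z) = (3/160)z^3 - (9/40)z^2 + (33/40)z + 41/10

Build the Lagrange basis polynomials:
L_0(z) = (z - 2)(z - 4)(z - 6) / [-480] = -(1/480)z^3 + (1/40)z^2 - (11/120)z + 1/10
L_1(z) = (z + 4)(z - 4)(z - 6) / [48] = (1/48)z^3 - (1/8)z^2 - (1/3)z + 2
L_2(z) = (z + 4)(z - 2)(z - 6) / [-32] = -(1/32)z^3 + (1/8)z^2 + (5/8)z - 3/2
L_3(z) = (z + 4)(z - 2)(z - 4) / [80] = (1/80)z^3 - (1/40)z^2 - (1/5)z + 2/5
f(z) = (-4)·L_0 + 5·L_1 + 5·L_2 + 5·L_3
  (-4)·L_0(z) = (1/120)z^3 - (1/10)z^2 + (11/30)z - 2/5
  5·L_1(z) = (5/48)z^3 - (5/8)z^2 - (5/3)z + 10
  5·L_2(z) = -(5/32)z^3 + (5/8)z^2 + (25/8)z - 15/2
  5·L_3(z) = (1/16)z^3 - (1/8)z^2 - z + 2
Adding term by term: (3/160)z^3 - (9/40)z^2 + (33/40)z + 41/10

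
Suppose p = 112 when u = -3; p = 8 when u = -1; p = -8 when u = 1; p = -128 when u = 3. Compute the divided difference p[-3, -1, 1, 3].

p[-3,-1] = (8 - 112) / (-1 - (-3)) = -52
p[-1,1] = (-8 - 8) / (1 - (-1)) = -8
p[1,3] = (-128 - (-8)) / (3 - 1) = -60
p[-3,-1,1] = (-8 - (-52)) / (1 - (-3)) = 11
p[-1,1,3] = (-60 - (-8)) / (3 - (-1)) = -13
p[-3,-1,1,3] = (-13 - 11) / (3 - (-3)) = -4

-4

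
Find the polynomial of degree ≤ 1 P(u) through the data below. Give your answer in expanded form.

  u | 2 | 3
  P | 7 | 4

P(u) = -3u + 13

Build the Lagrange basis polynomials:
L_0(u) = (u - 3) / [-1] = -u + 3
L_1(u) = (u - 2) / [1] = u - 2
P(u) = 7·L_0 + 4·L_1
  7·L_0(u) = -7u + 21
  4·L_1(u) = 4u - 8
Adding term by term: -3u + 13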